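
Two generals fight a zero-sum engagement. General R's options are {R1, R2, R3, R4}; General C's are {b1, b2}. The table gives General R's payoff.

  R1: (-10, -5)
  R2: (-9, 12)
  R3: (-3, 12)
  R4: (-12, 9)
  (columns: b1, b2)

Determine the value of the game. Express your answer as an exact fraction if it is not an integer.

-3

Row minima: R1 → -10, R2 → -9, R3 → -3, R4 → -12; maximin = -3.
Column maxima: b1 → -3, b2 → 12; minimax = -3.
Since maximin = minimax = -3, there is a saddle point and the value is -3.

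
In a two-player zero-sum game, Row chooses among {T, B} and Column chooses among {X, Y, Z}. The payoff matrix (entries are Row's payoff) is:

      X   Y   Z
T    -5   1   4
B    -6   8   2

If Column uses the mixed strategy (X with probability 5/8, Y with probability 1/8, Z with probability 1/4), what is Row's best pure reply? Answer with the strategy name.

Expected payoff of T: (5/8)·(-5) + (1/8)·1 + (1/4)·4 = -2.
Expected payoff of B: (5/8)·(-6) + (1/8)·8 + (1/4)·2 = -9/4.
The largest is -2, so Row's best response is T.

T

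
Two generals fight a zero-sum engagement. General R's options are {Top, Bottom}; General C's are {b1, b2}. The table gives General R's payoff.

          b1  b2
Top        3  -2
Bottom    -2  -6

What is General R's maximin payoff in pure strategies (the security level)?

Row minima: Top → -2, Bottom → -6.
The best of these is -2.

-2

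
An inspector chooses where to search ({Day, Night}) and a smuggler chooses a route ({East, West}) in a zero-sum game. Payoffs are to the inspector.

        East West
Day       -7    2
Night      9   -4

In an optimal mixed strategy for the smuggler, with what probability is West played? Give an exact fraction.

8/11

Row minima: Day → -7, Night → -4; maximin = -4.
Column maxima: East → 9, West → 2; minimax = 2.
-4 ≠ 2, so there is no saddle point; optimal play is mixed.
Let the inspector play Day with probability p. Expected payoff against East: (-7)p + 9(1−p) = −16p + 9; against West: 2p + (-4)(1−p) = 6p − 4.
Setting these equal: −16p + 9 = 6p − 4 ⇒ −22p = -13 ⇒ p = 13/22, and the value is (-16)·(13/22) + 9 = -5/11.
For the smuggler: with q = P(East), equating Day's and Night's payoffs gives −9q + 2 = 13q − 4 ⇒ q = 3/11.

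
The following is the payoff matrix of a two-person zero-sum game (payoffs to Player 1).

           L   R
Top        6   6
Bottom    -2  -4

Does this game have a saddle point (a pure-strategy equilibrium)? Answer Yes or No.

Yes

Row minima: Top → 6, Bottom → -4; maximin = 6.
Column maxima: L → 6, R → 6; minimax = 6.
maximin = minimax = 6, so a saddle point exists.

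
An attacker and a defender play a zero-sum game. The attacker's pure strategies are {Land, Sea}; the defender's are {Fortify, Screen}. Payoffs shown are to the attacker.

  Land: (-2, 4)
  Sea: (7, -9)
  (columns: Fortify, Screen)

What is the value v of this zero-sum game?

5/11

Row minima: Land → -2, Sea → -9; maximin = -2.
Column maxima: Fortify → 7, Screen → 4; minimax = 4.
-2 ≠ 4, so there is no saddle point; optimal play is mixed.
Let the attacker play Land with probability p. Expected payoff against Fortify: (-2)p + 7(1−p) = −9p + 7; against Screen: 4p + (-9)(1−p) = 13p − 9.
Setting these equal: −9p + 7 = 13p − 9 ⇒ −22p = -16 ⇒ p = 8/11, and the value is (-9)·(8/11) + 7 = 5/11.
For the defender: with q = P(Fortify), equating Land's and Sea's payoffs gives −6q + 4 = 16q − 9 ⇒ q = 13/22.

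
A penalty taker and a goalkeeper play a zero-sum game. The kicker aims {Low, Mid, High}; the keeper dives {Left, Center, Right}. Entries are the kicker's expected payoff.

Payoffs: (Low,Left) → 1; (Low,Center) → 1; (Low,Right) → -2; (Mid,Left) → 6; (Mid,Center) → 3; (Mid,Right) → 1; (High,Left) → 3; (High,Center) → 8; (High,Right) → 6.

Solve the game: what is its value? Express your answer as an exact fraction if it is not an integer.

Row minima: Low → -2, Mid → 1, High → 3; maximin = 3.
Column maxima: Left → 6, Center → 8, Right → 6; minimax = 6.
3 ≠ 6, so there is no saddle point; optimal play is mixed.
Low is strictly dominated by Mid, so the kicker never plays it.
Center is strictly dominated by Right (it gives the kicker strictly more in every row), so the keeper never plays it.
On the remaining 2×2 (Mid, High vs Left, Right):
Let the kicker play Mid with probability p. Expected payoff against Left: 6p + 3(1−p) = 3p + 3; against Right: 1p + 6(1−p) = −5p + 6.
Setting these equal: 3p + 3 = −5p + 6 ⇒ 8p = 3 ⇒ p = 3/8, and the value is (3)·(3/8) + 3 = 33/8.
For the keeper: with q = P(Left), equating Mid's and High's payoffs gives 5q + 1 = −3q + 6 ⇒ q = 5/8.

33/8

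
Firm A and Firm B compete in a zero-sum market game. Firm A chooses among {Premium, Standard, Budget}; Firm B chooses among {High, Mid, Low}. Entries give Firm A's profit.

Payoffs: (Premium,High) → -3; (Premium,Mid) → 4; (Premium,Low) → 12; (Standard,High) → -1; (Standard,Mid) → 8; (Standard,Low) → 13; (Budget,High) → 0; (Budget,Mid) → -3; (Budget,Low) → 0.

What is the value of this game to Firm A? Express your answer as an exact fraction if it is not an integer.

Row minima: Premium → -3, Standard → -1, Budget → -3; maximin = -1.
Column maxima: High → 0, Mid → 8, Low → 13; minimax = 0.
-1 ≠ 0, so there is no saddle point; optimal play is mixed.
Premium is strictly dominated by Standard, so Firm A never plays it.
Low is strictly dominated by Mid (it gives Firm A strictly more in every row), so Firm B never plays it.
On the remaining 2×2 (Standard, Budget vs High, Mid):
Let Firm A play Standard with probability p. Expected payoff against High: (-1)p + 0(1−p) = −p; against Mid: 8p + (-3)(1−p) = 11p − 3.
Setting these equal: −p = 11p − 3 ⇒ −12p = -3 ⇒ p = 1/4, and the value is (-1)·(1/4) = -1/4.
For Firm B: with q = P(High), equating Standard's and Budget's payoffs gives −9q + 8 = 3q − 3 ⇒ q = 11/12.

-1/4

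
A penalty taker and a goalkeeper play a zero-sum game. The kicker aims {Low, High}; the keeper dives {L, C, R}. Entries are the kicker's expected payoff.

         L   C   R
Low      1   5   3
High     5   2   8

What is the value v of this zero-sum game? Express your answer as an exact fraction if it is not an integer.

23/7

Row minima: Low → 1, High → 2; maximin = 2.
Column maxima: L → 5, C → 5, R → 8; minimax = 5.
2 ≠ 5, so there is no saddle point; optimal play is mixed.
R is strictly dominated by L (it gives the kicker strictly more in every row), so the keeper never plays it.
On the remaining 2×2 (Low, High vs L, C):
Let the kicker play Low with probability p. Expected payoff against L: 1p + 5(1−p) = −4p + 5; against C: 5p + 2(1−p) = 3p + 2.
Setting these equal: −4p + 5 = 3p + 2 ⇒ −7p = -3 ⇒ p = 3/7, and the value is (-4)·(3/7) + 5 = 23/7.
For the keeper: with q = P(L), equating Low's and High's payoffs gives −4q + 5 = 3q + 2 ⇒ q = 3/7.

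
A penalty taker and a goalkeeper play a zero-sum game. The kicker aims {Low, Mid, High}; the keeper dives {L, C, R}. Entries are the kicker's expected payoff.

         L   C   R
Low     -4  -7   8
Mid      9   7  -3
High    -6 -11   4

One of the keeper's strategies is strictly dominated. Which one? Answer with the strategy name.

C holds the kicker's payoff strictly below L in every row: -7 < -4, 7 < 9, -11 < -6.
So L is strictly dominated for the keeper.

L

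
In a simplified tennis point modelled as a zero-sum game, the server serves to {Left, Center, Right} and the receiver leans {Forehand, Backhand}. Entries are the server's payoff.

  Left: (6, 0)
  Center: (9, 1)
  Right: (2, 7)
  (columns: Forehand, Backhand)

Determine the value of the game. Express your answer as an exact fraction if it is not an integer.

61/13

Row minima: Left → 0, Center → 1, Right → 2; maximin = 2.
Column maxima: Forehand → 9, Backhand → 7; minimax = 7.
2 ≠ 7, so there is no saddle point; optimal play is mixed.
Left is strictly dominated by Center, so the server never plays it.
On the remaining 2×2 (Center, Right vs Forehand, Backhand):
Let the server play Center with probability p. Expected payoff against Forehand: 9p + 2(1−p) = 7p + 2; against Backhand: 1p + 7(1−p) = −6p + 7.
Setting these equal: 7p + 2 = −6p + 7 ⇒ 13p = 5 ⇒ p = 5/13, and the value is (7)·(5/13) + 2 = 61/13.
For the receiver: with q = P(Forehand), equating Center's and Right's payoffs gives 8q + 1 = −5q + 7 ⇒ q = 6/13.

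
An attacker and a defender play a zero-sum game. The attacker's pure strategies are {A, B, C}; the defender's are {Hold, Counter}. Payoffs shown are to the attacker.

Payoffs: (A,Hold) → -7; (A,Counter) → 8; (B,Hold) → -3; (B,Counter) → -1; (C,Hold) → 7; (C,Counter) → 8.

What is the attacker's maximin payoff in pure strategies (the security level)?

Row minima: A → -7, B → -3, C → 7.
The best of these is 7.

7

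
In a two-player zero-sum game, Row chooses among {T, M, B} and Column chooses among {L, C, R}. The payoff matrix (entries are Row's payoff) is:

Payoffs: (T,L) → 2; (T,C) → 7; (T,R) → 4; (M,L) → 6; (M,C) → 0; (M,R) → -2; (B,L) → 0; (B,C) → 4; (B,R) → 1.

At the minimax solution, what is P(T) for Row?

4/5

Row minima: T → 2, M → -2, B → 0; maximin = 2.
Column maxima: L → 6, C → 7, R → 4; minimax = 4.
2 ≠ 4, so there is no saddle point; optimal play is mixed.
B is strictly dominated by T, so Row never plays it.
C is strictly dominated by R (it gives Row strictly more in every row), so Column never plays it.
On the remaining 2×2 (T, M vs L, R):
Let Row play T with probability p. Expected payoff against L: 2p + 6(1−p) = −4p + 6; against R: 4p + (-2)(1−p) = 6p − 2.
Setting these equal: −4p + 6 = 6p − 2 ⇒ −10p = -8 ⇒ p = 4/5, and the value is (-4)·(4/5) + 6 = 14/5.
For Column: with q = P(L), equating T's and M's payoffs gives −2q + 4 = 8q − 2 ⇒ q = 3/5.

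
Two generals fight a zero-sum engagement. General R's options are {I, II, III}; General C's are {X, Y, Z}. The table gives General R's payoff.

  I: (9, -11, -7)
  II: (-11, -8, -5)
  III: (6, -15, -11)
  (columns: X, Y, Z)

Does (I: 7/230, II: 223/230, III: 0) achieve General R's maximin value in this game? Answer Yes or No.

Against X this mix gives (7/230)·9 + (223/230)·(-11) = -239/23.
Against Y this mix gives (7/230)·(-11) + (223/230)·(-8) = -1861/230.
Against Z this mix gives (7/230)·(-7) + (223/230)·(-5) = -582/115.
General C will play X, holding General R to -239/23. Shifting weight toward the row that does better against X would raise this floor (the equalizing mix achieves -193/23 against both X and Y), so the proposed strategy is not optimal.

No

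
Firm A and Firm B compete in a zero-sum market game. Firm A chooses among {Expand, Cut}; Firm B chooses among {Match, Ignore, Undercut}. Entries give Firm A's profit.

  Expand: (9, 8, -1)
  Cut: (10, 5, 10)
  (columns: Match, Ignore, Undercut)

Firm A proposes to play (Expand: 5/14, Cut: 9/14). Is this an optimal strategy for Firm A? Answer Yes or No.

Yes

Against Match this mix gives (5/14)·9 + (9/14)·10 = 135/14.
Against Ignore this mix gives (5/14)·8 + (9/14)·5 = 85/14.
Against Undercut this mix gives (5/14)·(-1) + (9/14)·10 = 85/14.
All of Firm B's active replies (Ignore, Undercut) yield 85/14, and no column does worse for Firm A. The mix makes Firm B indifferent and guarantees 85/14, so it is optimal.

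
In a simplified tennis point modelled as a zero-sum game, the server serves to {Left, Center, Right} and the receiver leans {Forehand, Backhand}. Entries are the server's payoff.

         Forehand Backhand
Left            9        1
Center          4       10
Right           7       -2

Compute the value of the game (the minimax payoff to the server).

Row minima: Left → 1, Center → 4, Right → -2; maximin = 4.
Column maxima: Forehand → 9, Backhand → 10; minimax = 9.
4 ≠ 9, so there is no saddle point; optimal play is mixed.
Right is strictly dominated by Left, so the server never plays it.
On the remaining 2×2 (Left, Center vs Forehand, Backhand):
Let the server play Left with probability p. Expected payoff against Forehand: 9p + 4(1−p) = 5p + 4; against Backhand: 1p + 10(1−p) = −9p + 10.
Setting these equal: 5p + 4 = −9p + 10 ⇒ 14p = 6 ⇒ p = 3/7, and the value is (5)·(3/7) + 4 = 43/7.
For the receiver: with q = P(Forehand), equating Left's and Center's payoffs gives 8q + 1 = −6q + 10 ⇒ q = 9/14.

43/7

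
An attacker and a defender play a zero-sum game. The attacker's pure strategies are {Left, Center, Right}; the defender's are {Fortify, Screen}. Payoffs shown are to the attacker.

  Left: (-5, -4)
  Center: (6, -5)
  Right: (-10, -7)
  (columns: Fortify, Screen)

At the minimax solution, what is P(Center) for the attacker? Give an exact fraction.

1/12

Row minima: Left → -5, Center → -5, Right → -10; maximin = -5.
Column maxima: Fortify → 6, Screen → -4; minimax = -4.
-5 ≠ -4, so there is no saddle point; optimal play is mixed.
Right is strictly dominated by Left, so the attacker never plays it.
On the remaining 2×2 (Left, Center vs Fortify, Screen):
Let the attacker play Left with probability p. Expected payoff against Fortify: (-5)p + 6(1−p) = −11p + 6; against Screen: (-4)p + (-5)(1−p) = p − 5.
Setting these equal: −11p + 6 = p − 5 ⇒ −12p = -11 ⇒ p = 11/12, and the value is (-11)·(11/12) + 6 = -49/12.
For the defender: with q = P(Fortify), equating Left's and Center's payoffs gives −q − 4 = 11q − 5 ⇒ q = 1/12.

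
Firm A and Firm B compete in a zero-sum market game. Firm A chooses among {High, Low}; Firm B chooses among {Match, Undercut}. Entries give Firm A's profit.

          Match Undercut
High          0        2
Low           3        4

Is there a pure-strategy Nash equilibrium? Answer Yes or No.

Yes

Row minima: High → 0, Low → 3; maximin = 3.
Column maxima: Match → 3, Undercut → 4; minimax = 3.
maximin = minimax = 3, so a saddle point exists.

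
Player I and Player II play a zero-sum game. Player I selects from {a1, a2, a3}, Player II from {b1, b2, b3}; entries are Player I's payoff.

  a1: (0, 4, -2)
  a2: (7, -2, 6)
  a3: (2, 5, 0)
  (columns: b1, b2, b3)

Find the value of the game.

Row minima: a1 → -2, a2 → -2, a3 → 0; maximin = 0.
Column maxima: b1 → 7, b2 → 5, b3 → 6; minimax = 5.
0 ≠ 5, so there is no saddle point; optimal play is mixed.
a1 is strictly dominated by a3, so Player I never plays it.
b1 is strictly dominated by b3 (it gives Player I strictly more in every row), so Player II never plays it.
On the remaining 2×2 (a2, a3 vs b2, b3):
Let Player I play a2 with probability p. Expected payoff against b2: (-2)p + 5(1−p) = −7p + 5; against b3: 6p + 0(1−p) = 6p.
Setting these equal: −7p + 5 = 6p ⇒ −13p = -5 ⇒ p = 5/13, and the value is (-7)·(5/13) + 5 = 30/13.
For Player II: with q = P(b2), equating a2's and a3's payoffs gives −8q + 6 = 5q ⇒ q = 6/13.

30/13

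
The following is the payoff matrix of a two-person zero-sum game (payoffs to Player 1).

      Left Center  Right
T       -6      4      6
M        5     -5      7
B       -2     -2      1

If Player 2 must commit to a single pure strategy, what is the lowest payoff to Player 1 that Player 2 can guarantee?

Column maxima: Left → 5, Center → 4, Right → 7.
The smallest of these is 4.

4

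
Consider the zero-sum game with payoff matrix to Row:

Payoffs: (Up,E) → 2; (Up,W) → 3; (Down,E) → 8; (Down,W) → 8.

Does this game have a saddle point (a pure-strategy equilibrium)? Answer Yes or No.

Yes

Row minima: Up → 2, Down → 8; maximin = 8.
Column maxima: E → 8, W → 8; minimax = 8.
maximin = minimax = 8, so a saddle point exists.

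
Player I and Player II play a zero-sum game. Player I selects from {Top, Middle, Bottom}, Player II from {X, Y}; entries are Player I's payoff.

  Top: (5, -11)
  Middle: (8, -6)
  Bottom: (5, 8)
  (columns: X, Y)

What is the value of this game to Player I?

Row minima: Top → -11, Middle → -6, Bottom → 5; maximin = 5.
Column maxima: X → 8, Y → 8; minimax = 8.
5 ≠ 8, so there is no saddle point; optimal play is mixed.
Top is strictly dominated by Middle, so Player I never plays it.
On the remaining 2×2 (Middle, Bottom vs X, Y):
Let Player I play Middle with probability p. Expected payoff against X: 8p + 5(1−p) = 3p + 5; against Y: (-6)p + 8(1−p) = −14p + 8.
Setting these equal: 3p + 5 = −14p + 8 ⇒ 17p = 3 ⇒ p = 3/17, and the value is (3)·(3/17) + 5 = 94/17.
For Player II: with q = P(X), equating Middle's and Bottom's payoffs gives 14q − 6 = −3q + 8 ⇒ q = 14/17.

94/17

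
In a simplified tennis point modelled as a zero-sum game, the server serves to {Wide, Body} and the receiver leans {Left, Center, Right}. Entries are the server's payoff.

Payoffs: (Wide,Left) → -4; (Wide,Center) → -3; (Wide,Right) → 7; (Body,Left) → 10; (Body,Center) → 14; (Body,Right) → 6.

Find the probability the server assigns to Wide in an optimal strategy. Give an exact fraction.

4/15

Row minima: Wide → -4, Body → 6; maximin = 6.
Column maxima: Left → 10, Center → 14, Right → 7; minimax = 7.
6 ≠ 7, so there is no saddle point; optimal play is mixed.
Center is strictly dominated by Left (it gives the server strictly more in every row), so the receiver never plays it.
On the remaining 2×2 (Wide, Body vs Left, Right):
Let the server play Wide with probability p. Expected payoff against Left: (-4)p + 10(1−p) = −14p + 10; against Right: 7p + 6(1−p) = p + 6.
Setting these equal: −14p + 10 = p + 6 ⇒ −15p = -4 ⇒ p = 4/15, and the value is (-14)·(4/15) + 10 = 94/15.
For the receiver: with q = P(Left), equating Wide's and Body's payoffs gives −11q + 7 = 4q + 6 ⇒ q = 1/15.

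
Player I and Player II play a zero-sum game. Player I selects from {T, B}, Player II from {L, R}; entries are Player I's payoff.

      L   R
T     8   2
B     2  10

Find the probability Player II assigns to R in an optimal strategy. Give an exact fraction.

Row minima: T → 2, B → 2; maximin = 2.
Column maxima: L → 8, R → 10; minimax = 8.
2 ≠ 8, so there is no saddle point; optimal play is mixed.
Let Player I play T with probability p. Expected payoff against L: 8p + 2(1−p) = 6p + 2; against R: 2p + 10(1−p) = −8p + 10.
Setting these equal: 6p + 2 = −8p + 10 ⇒ 14p = 8 ⇒ p = 4/7, and the value is (6)·(4/7) + 2 = 38/7.
For Player II: with q = P(L), equating T's and B's payoffs gives 6q + 2 = −8q + 10 ⇒ q = 4/7.

3/7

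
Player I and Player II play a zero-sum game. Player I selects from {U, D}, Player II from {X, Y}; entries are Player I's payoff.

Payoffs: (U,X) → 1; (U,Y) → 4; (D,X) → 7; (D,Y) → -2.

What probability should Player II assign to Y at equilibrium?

Row minima: U → 1, D → -2; maximin = 1.
Column maxima: X → 7, Y → 4; minimax = 4.
1 ≠ 4, so there is no saddle point; optimal play is mixed.
Let Player I play U with probability p. Expected payoff against X: 1p + 7(1−p) = −6p + 7; against Y: 4p + (-2)(1−p) = 6p − 2.
Setting these equal: −6p + 7 = 6p − 2 ⇒ −12p = -9 ⇒ p = 3/4, and the value is (-6)·(3/4) + 7 = 5/2.
For Player II: with q = P(X), equating U's and D's payoffs gives −3q + 4 = 9q − 2 ⇒ q = 1/2.

1/2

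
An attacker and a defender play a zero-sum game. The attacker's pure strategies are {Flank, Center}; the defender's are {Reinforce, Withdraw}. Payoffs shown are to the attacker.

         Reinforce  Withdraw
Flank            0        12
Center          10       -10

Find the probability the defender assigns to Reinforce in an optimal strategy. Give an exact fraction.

11/16

Row minima: Flank → 0, Center → -10; maximin = 0.
Column maxima: Reinforce → 10, Withdraw → 12; minimax = 10.
0 ≠ 10, so there is no saddle point; optimal play is mixed.
Let the attacker play Flank with probability p. Expected payoff against Reinforce: 0p + 10(1−p) = −10p + 10; against Withdraw: 12p + (-10)(1−p) = 22p − 10.
Setting these equal: −10p + 10 = 22p − 10 ⇒ −32p = -20 ⇒ p = 5/8, and the value is (-10)·(5/8) + 10 = 15/4.
For the defender: with q = P(Reinforce), equating Flank's and Center's payoffs gives −12q + 12 = 20q − 10 ⇒ q = 11/16.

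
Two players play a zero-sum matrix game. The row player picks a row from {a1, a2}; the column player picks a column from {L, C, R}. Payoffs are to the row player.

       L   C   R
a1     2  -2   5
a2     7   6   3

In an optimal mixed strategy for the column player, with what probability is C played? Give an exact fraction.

Row minima: a1 → -2, a2 → 3; maximin = 3.
Column maxima: L → 7, C → 6, R → 5; minimax = 5.
3 ≠ 5, so there is no saddle point; optimal play is mixed.
L is strictly dominated by C (it gives the row player strictly more in every row), so the column player never plays it.
On the remaining 2×2 (a1, a2 vs C, R):
Let the row player play a1 with probability p. Expected payoff against C: (-2)p + 6(1−p) = −8p + 6; against R: 5p + 3(1−p) = 2p + 3.
Setting these equal: −8p + 6 = 2p + 3 ⇒ −10p = -3 ⇒ p = 3/10, and the value is (-8)·(3/10) + 6 = 18/5.
For the column player: with q = P(C), equating a1's and a2's payoffs gives −7q + 5 = 3q + 3 ⇒ q = 1/5.

1/5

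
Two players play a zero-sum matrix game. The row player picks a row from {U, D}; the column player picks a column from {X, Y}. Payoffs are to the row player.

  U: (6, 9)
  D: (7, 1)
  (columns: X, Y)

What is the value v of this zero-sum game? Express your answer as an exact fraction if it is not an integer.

19/3

Row minima: U → 6, D → 1; maximin = 6.
Column maxima: X → 7, Y → 9; minimax = 7.
6 ≠ 7, so there is no saddle point; optimal play is mixed.
Let the row player play U with probability p. Expected payoff against X: 6p + 7(1−p) = −p + 7; against Y: 9p + 1(1−p) = 8p + 1.
Setting these equal: −p + 7 = 8p + 1 ⇒ −9p = -6 ⇒ p = 2/3, and the value is (-1)·(2/3) + 7 = 19/3.
For the column player: with q = P(X), equating U's and D's payoffs gives −3q + 9 = 6q + 1 ⇒ q = 8/9.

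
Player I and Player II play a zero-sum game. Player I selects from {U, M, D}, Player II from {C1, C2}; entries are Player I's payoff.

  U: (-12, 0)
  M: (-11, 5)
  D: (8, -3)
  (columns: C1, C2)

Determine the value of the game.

7/27

Row minima: U → -12, M → -11, D → -3; maximin = -3.
Column maxima: C1 → 8, C2 → 5; minimax = 5.
-3 ≠ 5, so there is no saddle point; optimal play is mixed.
U is strictly dominated by M, so Player I never plays it.
On the remaining 2×2 (M, D vs C1, C2):
Let Player I play M with probability p. Expected payoff against C1: (-11)p + 8(1−p) = −19p + 8; against C2: 5p + (-3)(1−p) = 8p − 3.
Setting these equal: −19p + 8 = 8p − 3 ⇒ −27p = -11 ⇒ p = 11/27, and the value is (-19)·(11/27) + 8 = 7/27.
For Player II: with q = P(C1), equating M's and D's payoffs gives −16q + 5 = 11q − 3 ⇒ q = 8/27.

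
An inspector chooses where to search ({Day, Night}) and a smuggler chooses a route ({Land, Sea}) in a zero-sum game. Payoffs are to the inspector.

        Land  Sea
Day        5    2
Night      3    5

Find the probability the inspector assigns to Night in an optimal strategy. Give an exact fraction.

3/5

Row minima: Day → 2, Night → 3; maximin = 3.
Column maxima: Land → 5, Sea → 5; minimax = 5.
3 ≠ 5, so there is no saddle point; optimal play is mixed.
Let the inspector play Day with probability p. Expected payoff against Land: 5p + 3(1−p) = 2p + 3; against Sea: 2p + 5(1−p) = −3p + 5.
Setting these equal: 2p + 3 = −3p + 5 ⇒ 5p = 2 ⇒ p = 2/5, and the value is (2)·(2/5) + 3 = 19/5.
For the smuggler: with q = P(Land), equating Day's and Night's payoffs gives 3q + 2 = −2q + 5 ⇒ q = 3/5.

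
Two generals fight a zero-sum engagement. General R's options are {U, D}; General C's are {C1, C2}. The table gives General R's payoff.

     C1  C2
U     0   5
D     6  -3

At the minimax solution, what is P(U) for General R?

Row minima: U → 0, D → -3; maximin = 0.
Column maxima: C1 → 6, C2 → 5; minimax = 5.
0 ≠ 5, so there is no saddle point; optimal play is mixed.
Let General R play U with probability p. Expected payoff against C1: 0p + 6(1−p) = −6p + 6; against C2: 5p + (-3)(1−p) = 8p − 3.
Setting these equal: −6p + 6 = 8p − 3 ⇒ −14p = -9 ⇒ p = 9/14, and the value is (-6)·(9/14) + 6 = 15/7.
For General C: with q = P(C1), equating U's and D's payoffs gives −5q + 5 = 9q − 3 ⇒ q = 4/7.

9/14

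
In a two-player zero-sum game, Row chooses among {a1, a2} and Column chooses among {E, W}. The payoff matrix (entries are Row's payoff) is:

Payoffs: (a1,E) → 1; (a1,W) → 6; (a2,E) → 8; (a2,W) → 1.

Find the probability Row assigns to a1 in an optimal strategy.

7/12

Row minima: a1 → 1, a2 → 1; maximin = 1.
Column maxima: E → 8, W → 6; minimax = 6.
1 ≠ 6, so there is no saddle point; optimal play is mixed.
Let Row play a1 with probability p. Expected payoff against E: 1p + 8(1−p) = −7p + 8; against W: 6p + 1(1−p) = 5p + 1.
Setting these equal: −7p + 8 = 5p + 1 ⇒ −12p = -7 ⇒ p = 7/12, and the value is (-7)·(7/12) + 8 = 47/12.
For Column: with q = P(E), equating a1's and a2's payoffs gives −5q + 6 = 7q + 1 ⇒ q = 5/12.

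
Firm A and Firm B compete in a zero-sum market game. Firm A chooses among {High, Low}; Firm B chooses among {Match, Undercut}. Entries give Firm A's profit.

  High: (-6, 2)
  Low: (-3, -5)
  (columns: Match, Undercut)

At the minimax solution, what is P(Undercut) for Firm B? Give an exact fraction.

3/10

Row minima: High → -6, Low → -5; maximin = -5.
Column maxima: Match → -3, Undercut → 2; minimax = -3.
-5 ≠ -3, so there is no saddle point; optimal play is mixed.
Let Firm A play High with probability p. Expected payoff against Match: (-6)p + (-3)(1−p) = −3p − 3; against Undercut: 2p + (-5)(1−p) = 7p − 5.
Setting these equal: −3p − 3 = 7p − 5 ⇒ −10p = -2 ⇒ p = 1/5, and the value is (-3)·(1/5) − 3 = -18/5.
For Firm B: with q = P(Match), equating High's and Low's payoffs gives −8q + 2 = 2q − 5 ⇒ q = 7/10.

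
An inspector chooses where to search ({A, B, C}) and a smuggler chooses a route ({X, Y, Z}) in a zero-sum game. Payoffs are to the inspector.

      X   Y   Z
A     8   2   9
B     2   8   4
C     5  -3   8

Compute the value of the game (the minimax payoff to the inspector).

5

Row minima: A → 2, B → 2, C → -3; maximin = 2.
Column maxima: X → 8, Y → 8, Z → 9; minimax = 8.
2 ≠ 8, so there is no saddle point; optimal play is mixed.
C is strictly dominated by A, so the inspector never plays it.
Z is strictly dominated by X (it gives the inspector strictly more in every row), so the smuggler never plays it.
On the remaining 2×2 (A, B vs X, Y):
Let the inspector play A with probability p. Expected payoff against X: 8p + 2(1−p) = 6p + 2; against Y: 2p + 8(1−p) = −6p + 8.
Setting these equal: 6p + 2 = −6p + 8 ⇒ 12p = 6 ⇒ p = 1/2, and the value is (6)·(1/2) + 2 = 5.
For the smuggler: with q = P(X), equating A's and B's payoffs gives 6q + 2 = −6q + 8 ⇒ q = 1/2.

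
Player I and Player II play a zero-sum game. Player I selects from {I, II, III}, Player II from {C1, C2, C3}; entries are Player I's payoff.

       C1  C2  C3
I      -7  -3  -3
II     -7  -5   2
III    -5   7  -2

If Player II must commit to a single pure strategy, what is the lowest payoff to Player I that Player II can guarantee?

Column maxima: C1 → -5, C2 → 7, C3 → 2.
The smallest of these is -5.

-5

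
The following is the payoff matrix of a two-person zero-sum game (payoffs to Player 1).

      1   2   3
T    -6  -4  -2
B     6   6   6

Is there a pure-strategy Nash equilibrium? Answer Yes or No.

Yes

Row minima: T → -6, B → 6; maximin = 6.
Column maxima: 1 → 6, 2 → 6, 3 → 6; minimax = 6.
maximin = minimax = 6, so a saddle point exists.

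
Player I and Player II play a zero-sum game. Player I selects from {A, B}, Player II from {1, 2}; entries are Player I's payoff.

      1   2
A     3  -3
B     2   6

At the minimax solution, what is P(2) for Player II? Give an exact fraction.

Row minima: A → -3, B → 2; maximin = 2.
Column maxima: 1 → 3, 2 → 6; minimax = 3.
2 ≠ 3, so there is no saddle point; optimal play is mixed.
Let Player I play A with probability p. Expected payoff against 1: 3p + 2(1−p) = p + 2; against 2: (-3)p + 6(1−p) = −9p + 6.
Setting these equal: p + 2 = −9p + 6 ⇒ 10p = 4 ⇒ p = 2/5, and the value is (1)·(2/5) + 2 = 12/5.
For Player II: with q = P(1), equating A's and B's payoffs gives 6q − 3 = −4q + 6 ⇒ q = 9/10.

1/10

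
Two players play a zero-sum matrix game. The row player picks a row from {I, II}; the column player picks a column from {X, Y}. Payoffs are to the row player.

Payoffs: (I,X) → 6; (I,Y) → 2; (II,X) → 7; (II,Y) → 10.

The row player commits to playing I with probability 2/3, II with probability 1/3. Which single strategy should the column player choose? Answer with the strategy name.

If the column player plays X, the row player's expected payoff is (2/3)·6 + (1/3)·7 = 19/3.
If the column player plays Y, the row player's expected payoff is (2/3)·2 + (1/3)·10 = 14/3.
The column player minimizes the row player's payoff; the smallest is 14/3, so the best response is Y.

Y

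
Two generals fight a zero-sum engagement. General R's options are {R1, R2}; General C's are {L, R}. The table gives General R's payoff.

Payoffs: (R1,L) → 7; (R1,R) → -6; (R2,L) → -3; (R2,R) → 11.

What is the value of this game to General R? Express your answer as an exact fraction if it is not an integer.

59/27

Row minima: R1 → -6, R2 → -3; maximin = -3.
Column maxima: L → 7, R → 11; minimax = 7.
-3 ≠ 7, so there is no saddle point; optimal play is mixed.
Let General R play R1 with probability p. Expected payoff against L: 7p + (-3)(1−p) = 10p − 3; against R: (-6)p + 11(1−p) = −17p + 11.
Setting these equal: 10p − 3 = −17p + 11 ⇒ 27p = 14 ⇒ p = 14/27, and the value is (10)·(14/27) − 3 = 59/27.
For General C: with q = P(L), equating R1's and R2's payoffs gives 13q − 6 = −14q + 11 ⇒ q = 17/27.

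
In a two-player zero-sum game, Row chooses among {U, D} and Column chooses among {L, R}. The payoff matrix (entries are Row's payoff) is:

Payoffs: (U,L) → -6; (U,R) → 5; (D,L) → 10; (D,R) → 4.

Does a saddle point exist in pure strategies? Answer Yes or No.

Row minima: U → -6, D → 4; maximin = 4.
Column maxima: L → 10, R → 5; minimax = 5.
4 ≠ 5, so no pure-strategy equilibrium exists.

No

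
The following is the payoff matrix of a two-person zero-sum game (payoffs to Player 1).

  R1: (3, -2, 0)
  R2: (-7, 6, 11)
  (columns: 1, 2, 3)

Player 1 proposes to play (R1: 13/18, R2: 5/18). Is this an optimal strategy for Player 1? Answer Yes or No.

Yes

Against 1 this mix gives (13/18)·3 + (5/18)·(-7) = 2/9.
Against 2 this mix gives (13/18)·(-2) + (5/18)·6 = 2/9.
Against 3 this mix gives (13/18)·0 + (5/18)·11 = 55/18.
All of Player 2's active replies (1, 2) yield 2/9, and no column does worse for Player 1. The mix makes Player 2 indifferent and guarantees 2/9, so it is optimal.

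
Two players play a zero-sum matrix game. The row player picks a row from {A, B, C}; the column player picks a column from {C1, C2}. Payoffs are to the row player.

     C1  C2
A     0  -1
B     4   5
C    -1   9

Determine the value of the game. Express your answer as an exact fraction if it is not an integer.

Row minima: A → -1, B → 4, C → -1; maximin = 4.
Column maxima: C1 → 4, C2 → 9; minimax = 4.
Since maximin = minimax = 4, there is a saddle point and the value is 4.

4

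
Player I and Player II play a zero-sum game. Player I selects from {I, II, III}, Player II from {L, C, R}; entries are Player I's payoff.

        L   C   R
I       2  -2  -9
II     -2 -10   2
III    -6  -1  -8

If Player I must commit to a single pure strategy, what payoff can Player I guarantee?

Row minima: I → -9, II → -10, III → -8.
The best of these is -8.

-8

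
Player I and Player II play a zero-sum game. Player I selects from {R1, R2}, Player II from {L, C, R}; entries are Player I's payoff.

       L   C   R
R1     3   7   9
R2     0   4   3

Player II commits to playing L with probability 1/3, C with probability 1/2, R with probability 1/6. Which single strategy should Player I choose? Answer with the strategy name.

Expected payoff of R1: (1/3)·3 + (1/2)·7 + (1/6)·9 = 6.
Expected payoff of R2: (1/3)·0 + (1/2)·4 + (1/6)·3 = 5/2.
The largest is 6, so Player I's best response is R1.

R1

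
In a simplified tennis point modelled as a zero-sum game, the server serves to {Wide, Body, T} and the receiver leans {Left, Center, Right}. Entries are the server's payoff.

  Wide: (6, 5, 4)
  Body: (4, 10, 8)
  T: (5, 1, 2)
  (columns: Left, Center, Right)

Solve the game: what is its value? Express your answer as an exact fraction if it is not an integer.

Row minima: Wide → 4, Body → 4, T → 1; maximin = 4.
Column maxima: Left → 6, Center → 10, Right → 8; minimax = 6.
4 ≠ 6, so there is no saddle point; optimal play is mixed.
T is strictly dominated by Wide, so the server never plays it.
With T eliminated, Center is strictly dominated by Right (it gives the server strictly more in every remaining row), so the receiver never plays it.
On the remaining 2×2 (Wide, Body vs Left, Right):
Let the server play Wide with probability p. Expected payoff against Left: 6p + 4(1−p) = 2p + 4; against Right: 4p + 8(1−p) = −4p + 8.
Setting these equal: 2p + 4 = −4p + 8 ⇒ 6p = 4 ⇒ p = 2/3, and the value is (2)·(2/3) + 4 = 16/3.
For the receiver: with q = P(Left), equating Wide's and Body's payoffs gives 2q + 4 = −4q + 8 ⇒ q = 2/3.

16/3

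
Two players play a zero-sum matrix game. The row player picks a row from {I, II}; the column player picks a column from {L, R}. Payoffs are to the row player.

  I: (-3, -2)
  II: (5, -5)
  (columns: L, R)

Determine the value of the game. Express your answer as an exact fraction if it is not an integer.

Row minima: I → -3, II → -5; maximin = -3.
Column maxima: L → 5, R → -2; minimax = -2.
-3 ≠ -2, so there is no saddle point; optimal play is mixed.
Let the row player play I with probability p. Expected payoff against L: (-3)p + 5(1−p) = −8p + 5; against R: (-2)p + (-5)(1−p) = 3p − 5.
Setting these equal: −8p + 5 = 3p − 5 ⇒ −11p = -10 ⇒ p = 10/11, and the value is (-8)·(10/11) + 5 = -25/11.
For the column player: with q = P(L), equating I's and II's payoffs gives −q − 2 = 10q − 5 ⇒ q = 3/11.

-25/11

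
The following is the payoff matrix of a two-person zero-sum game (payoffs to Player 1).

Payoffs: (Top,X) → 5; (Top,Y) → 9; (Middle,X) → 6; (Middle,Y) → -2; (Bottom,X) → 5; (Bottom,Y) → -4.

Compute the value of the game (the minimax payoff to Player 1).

16/3

Row minima: Top → 5, Middle → -2, Bottom → -4; maximin = 5.
Column maxima: X → 6, Y → 9; minimax = 6.
5 ≠ 6, so there is no saddle point; optimal play is mixed.
Bottom is strictly dominated by Middle, so Player 1 never plays it.
On the remaining 2×2 (Top, Middle vs X, Y):
Let Player 1 play Top with probability p. Expected payoff against X: 5p + 6(1−p) = −p + 6; against Y: 9p + (-2)(1−p) = 11p − 2.
Setting these equal: −p + 6 = 11p − 2 ⇒ −12p = -8 ⇒ p = 2/3, and the value is (-1)·(2/3) + 6 = 16/3.
For Player 2: with q = P(X), equating Top's and Middle's payoffs gives −4q + 9 = 8q − 2 ⇒ q = 11/12.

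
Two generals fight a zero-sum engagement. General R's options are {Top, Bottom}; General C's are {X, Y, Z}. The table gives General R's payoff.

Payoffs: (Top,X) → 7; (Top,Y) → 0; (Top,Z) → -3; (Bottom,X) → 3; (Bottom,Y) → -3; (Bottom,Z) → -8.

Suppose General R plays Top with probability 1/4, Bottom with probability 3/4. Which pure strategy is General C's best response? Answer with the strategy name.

Z

If General C plays X, General R's expected payoff is (1/4)·7 + (3/4)·3 = 4.
If General C plays Y, General R's expected payoff is (1/4)·0 + (3/4)·(-3) = -9/4.
If General C plays Z, General R's expected payoff is (1/4)·(-3) + (3/4)·(-8) = -27/4.
General C minimizes General R's payoff; the smallest is -27/4, so the best response is Z.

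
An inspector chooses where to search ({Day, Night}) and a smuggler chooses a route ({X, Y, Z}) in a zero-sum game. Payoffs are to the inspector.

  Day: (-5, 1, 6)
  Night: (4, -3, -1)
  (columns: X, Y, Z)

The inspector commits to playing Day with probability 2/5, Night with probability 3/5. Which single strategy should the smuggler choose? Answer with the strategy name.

Y

If the smuggler plays X, the inspector's expected payoff is (2/5)·(-5) + (3/5)·4 = 2/5.
If the smuggler plays Y, the inspector's expected payoff is (2/5)·1 + (3/5)·(-3) = -7/5.
If the smuggler plays Z, the inspector's expected payoff is (2/5)·6 + (3/5)·(-1) = 9/5.
The smuggler minimizes the inspector's payoff; the smallest is -7/5, so the best response is Y.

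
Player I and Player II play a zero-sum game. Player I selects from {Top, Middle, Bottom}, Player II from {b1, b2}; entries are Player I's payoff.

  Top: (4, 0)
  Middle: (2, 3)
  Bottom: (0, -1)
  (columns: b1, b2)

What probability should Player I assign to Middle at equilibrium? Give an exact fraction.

4/5

Row minima: Top → 0, Middle → 2, Bottom → -1; maximin = 2.
Column maxima: b1 → 4, b2 → 3; minimax = 3.
2 ≠ 3, so there is no saddle point; optimal play is mixed.
Bottom is strictly dominated by Top, so Player I never plays it.
On the remaining 2×2 (Top, Middle vs b1, b2):
Let Player I play Top with probability p. Expected payoff against b1: 4p + 2(1−p) = 2p + 2; against b2: 0p + 3(1−p) = −3p + 3.
Setting these equal: 2p + 2 = −3p + 3 ⇒ 5p = 1 ⇒ p = 1/5, and the value is (2)·(1/5) + 2 = 12/5.
For Player II: with q = P(b1), equating Top's and Middle's payoffs gives 4q = −q + 3 ⇒ q = 3/5.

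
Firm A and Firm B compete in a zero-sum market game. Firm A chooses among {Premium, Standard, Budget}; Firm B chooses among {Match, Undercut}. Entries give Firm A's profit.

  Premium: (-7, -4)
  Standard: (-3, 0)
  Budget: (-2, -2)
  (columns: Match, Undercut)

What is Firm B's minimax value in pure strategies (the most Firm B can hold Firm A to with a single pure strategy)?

Column maxima: Match → -2, Undercut → 0.
The smallest of these is -2.

-2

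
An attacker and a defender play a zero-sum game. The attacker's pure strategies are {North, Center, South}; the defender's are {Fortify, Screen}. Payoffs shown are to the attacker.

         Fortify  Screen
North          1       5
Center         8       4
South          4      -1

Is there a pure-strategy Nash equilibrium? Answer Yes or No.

No

Row minima: North → 1, Center → 4, South → -1; maximin = 4.
Column maxima: Fortify → 8, Screen → 5; minimax = 5.
4 ≠ 5, so no pure-strategy equilibrium exists.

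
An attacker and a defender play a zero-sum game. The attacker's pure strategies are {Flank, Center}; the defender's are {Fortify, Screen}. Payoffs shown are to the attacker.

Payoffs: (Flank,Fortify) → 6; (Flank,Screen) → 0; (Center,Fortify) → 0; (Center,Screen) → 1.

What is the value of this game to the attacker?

Row minima: Flank → 0, Center → 0; maximin = 0.
Column maxima: Fortify → 6, Screen → 1; minimax = 1.
0 ≠ 1, so there is no saddle point; optimal play is mixed.
Let the attacker play Flank with probability p. Expected payoff against Fortify: 6p + 0(1−p) = 6p; against Screen: 0p + 1(1−p) = −p + 1.
Setting these equal: 6p = −p + 1 ⇒ 7p = 1 ⇒ p = 1/7, and the value is (6)·(1/7) = 6/7.
For the defender: with q = P(Fortify), equating Flank's and Center's payoffs gives 6q = −q + 1 ⇒ q = 1/7.

6/7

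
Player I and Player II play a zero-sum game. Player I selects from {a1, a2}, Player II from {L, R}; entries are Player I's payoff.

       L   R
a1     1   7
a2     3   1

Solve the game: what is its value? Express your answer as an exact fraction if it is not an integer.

Row minima: a1 → 1, a2 → 1; maximin = 1.
Column maxima: L → 3, R → 7; minimax = 3.
1 ≠ 3, so there is no saddle point; optimal play is mixed.
Let Player I play a1 with probability p. Expected payoff against L: 1p + 3(1−p) = −2p + 3; against R: 7p + 1(1−p) = 6p + 1.
Setting these equal: −2p + 3 = 6p + 1 ⇒ −8p = -2 ⇒ p = 1/4, and the value is (-2)·(1/4) + 3 = 5/2.
For Player II: with q = P(L), equating a1's and a2's payoffs gives −6q + 7 = 2q + 1 ⇒ q = 3/4.

5/2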